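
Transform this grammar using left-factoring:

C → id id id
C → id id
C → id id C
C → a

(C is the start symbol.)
Left-factoring transforms A → αβ₁ | αβ₂ into A → αA' and A' → β₁ | β₂
(α is the longest common prefix among the alternatives). Repeat until
no nonterminal has two alternatives with a common prefix.

Round 1: C has alternatives sharing prefix 'id id'. Introduce C': C → id id C'
  Add: C' → id
  Add: C' → ε
  Add: C' → C

No remaining common prefixes — done.

Resulting grammar:
C → id id C'
C' → id
C' → ε
C' → C
C → a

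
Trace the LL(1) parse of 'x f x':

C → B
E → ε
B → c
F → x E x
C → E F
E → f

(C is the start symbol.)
LL(1) parsing maintains a stack (initially the start symbol over $) and the input. At each step: if the stack top is a terminal, match it against the current input token; if it is a non-terminal N, replace it with the RHS of M[N, lookahead] (the unique production whose predict set contains the lookahead).

Stack is shown with the top on the left.

Stack    Input    Action
------------------------
C $      x f x $  output C → E F
E F $    x f x $  output E → ε
F $      x f x $  output F → x E x
x E x $  x f x $  match 'x'
E x $    f x $    output E → f
f x $    f x $    match 'f'
x $      x $      match 'x'
$        $        accept

The string is accepted.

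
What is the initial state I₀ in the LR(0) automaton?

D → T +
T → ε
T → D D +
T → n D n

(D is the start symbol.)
First, augment the grammar with D' → D
I₀ = CLOSURE({ [D' → . D] }):
  [D' → . D] has the dot before D: add [D → . T +]
  [D → . T +] has the dot before T: add [T → .], [T → . D D +], [T → . n D n]
No further items can be added.

I₀ = { [D → . T +], [D' → . D], [T → . D D +], [T → . n D n], [T → .] }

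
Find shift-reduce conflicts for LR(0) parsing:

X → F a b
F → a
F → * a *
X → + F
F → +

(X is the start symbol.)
Augment with X' → X and build the canonical LR(0) collection (I0 = CLOSURE({[X' → . X]}), then GOTO on every symbol after a dot until no new states appear). It has 12 states:
  I0: { [F → . * a *], [F → . +], [F → . a], [X → . + F], [X → . F a b], [X' → . X] }  — shift
  I1: { [F → * . a *] }  — shift
  I2: { [F → + .], [F → . * a *], [F → . +], [F → . a], [X → + . F] }  — shift, reduce
  I3: { [X → F . a b] }  — shift
  I4: { [X' → X .] }  — accept
  I5: { [F → a .] }  — reduce
  I6: { [X → F a . b] }  — shift
  I7: { [X → F a b .] }  — reduce
  I8: { [F → + .] }  — reduce
  I9: { [X → + F .] }  — reduce
  I10: { [F → * a . *] }  — shift
  I11: { [F → * a * .] }  — reduce

I2 contains reduce item [F → + .] and shift items [F → . * a *], [F → . +], [F → . a] — shift-reduce conflict.

Answer: Yes — I2: [F → + .] vs [F → . * a *]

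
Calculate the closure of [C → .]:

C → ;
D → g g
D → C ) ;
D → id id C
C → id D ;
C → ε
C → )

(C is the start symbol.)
{ [C → .] }

Start with: [C → .]
The dot is at the end, so nothing is added.

CLOSURE = { [C → .] }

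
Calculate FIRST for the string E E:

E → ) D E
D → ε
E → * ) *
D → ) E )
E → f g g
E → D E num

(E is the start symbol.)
{ ')', '*', 'f' }

FIRST sets of the non-terminals involved (from the grammar, by fixed-point iteration):
  FIRST(E) = { ')', '*', 'f' }

To compute FIRST(E E), process the symbols left to right:
Symbol E is a non-terminal. Add FIRST(E) \ {ε} = { ')', '*', 'f' }
E is not nullable (ε ∉ FIRST(E)), so stop here.
FIRST(E E) = { ')', '*', 'f' }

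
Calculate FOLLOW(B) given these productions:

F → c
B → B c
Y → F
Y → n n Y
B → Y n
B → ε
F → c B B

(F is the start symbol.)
{ $, 'c', 'n' }

In B → B c: B is followed by c, add FIRST(c) \ {ε} = { 'c' }
In F → c B B: B is followed by B, add FIRST(B) \ {ε} = { 'c', 'n' }
  B is nullable, so also add FOLLOW(F)
In F → c B B: B is at the end, add FOLLOW(F)

The FOLLOW sets referred to above (computed the same way, to a fixed point):
  FOLLOW(F) = { $, 'n' }

Taking the union: FOLLOW(B) = { $, 'c', 'n' }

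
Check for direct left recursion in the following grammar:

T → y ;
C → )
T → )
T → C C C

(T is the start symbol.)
Direct left recursion occurs when N → N α for some non-terminal N (the right-hand side begins with the left-hand side itself).

T → y ;: starts with y
C → ): starts with ')'
T → ): starts with ')'
T → C C C: starts with C

No direct left recursion found.

Answer: No direct left recursion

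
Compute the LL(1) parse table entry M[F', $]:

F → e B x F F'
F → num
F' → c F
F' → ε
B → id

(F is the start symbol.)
F' → ε

To find M[F', $], we find productions for F' where $ is in the predict set (PREDICT(N → α) = (FIRST(α) \ {ε}) ∪ (FOLLOW(N) if α ⇒* ε)).

Relevant sets:
  FOLLOW(F') = { $, 'c' }

F' → c F: PREDICT = { 'c' }
F' → ε: PREDICT = { $, 'c' }
  $ is in predict set, so this production goes in M[F', $]

M[F', $] = F' → ε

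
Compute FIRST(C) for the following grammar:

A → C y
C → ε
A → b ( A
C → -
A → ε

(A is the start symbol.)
{ '-', ε }

To compute FIRST(C), examine every production with C on the left-hand side, reading each right-hand side left to right until a non-nullable symbol is reached.

From C → ε:
  - ε-production, so ε ∈ FIRST(C)
From C → -:
  - '-' is a terminal: add '-' and stop

Collecting: FIRST(C) = { '-', ε }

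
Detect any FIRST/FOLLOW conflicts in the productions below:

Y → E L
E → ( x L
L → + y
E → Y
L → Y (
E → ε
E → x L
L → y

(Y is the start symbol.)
Yes. E → '(' x L with FOLLOW(E) on { '(' }; E → Y with FOLLOW(E) on { '(', '+', 'x', 'y' }; E → x L with FOLLOW(E) on { 'x' }

A FIRST/FOLLOW conflict occurs when a non-terminal N has a nullable alternative N → β (β ⇒* ε) and another alternative N → α with FIRST(α) ∩ FOLLOW(N) ≠ ∅: on such a lookahead the parser cannot decide between expanding α and letting N vanish via β.

Nullable non-terminals: E.
FIRST sets used below: FIRST(Y) = { '(', '+', 'x', 'y' }

E: nullable alternative(s) E → ε; FOLLOW(E) = { '(', '+', 'x', 'y' }
  E → ( x L: FIRST \ {ε} = { '(' } — overlaps FOLLOW(E) on { '(' }: CONFLICT
  E → Y: FIRST \ {ε} = { '(', '+', 'x', 'y' } — overlaps FOLLOW(E) on { '(', '+', 'x', 'y' }: CONFLICT
  E → ε: FIRST \ {ε} = { } — this is the only nullable alternative, skip
  E → x L: FIRST \ {ε} = { 'x' } — overlaps FOLLOW(E) on { 'x' }: CONFLICT

L, Y have no nullable alternative, so no FIRST/FOLLOW check is needed there.

So the grammar has 3 FIRST/FOLLOW conflicts (marked CONFLICT above).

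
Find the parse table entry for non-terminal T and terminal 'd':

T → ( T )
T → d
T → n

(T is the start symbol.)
T → d

To find M[T, 'd'], we find productions for T where 'd' is in the predict set (PREDICT(N → α) = (FIRST(α) \ {ε}) ∪ (FOLLOW(N) if α ⇒* ε)).

T → ( T ): PREDICT = { '(' }
T → d: PREDICT = { 'd' }
  'd' is in predict set, so this production goes in M[T, 'd']
T → n: PREDICT = { 'n' }

M[T, 'd'] = T → d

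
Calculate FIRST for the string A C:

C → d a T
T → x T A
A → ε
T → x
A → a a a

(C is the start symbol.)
{ 'a', 'd' }

FIRST sets of the non-terminals involved (from the grammar, by fixed-point iteration):
  FIRST(A) = { 'a', ε }
  FIRST(C) = { 'd' }

To compute FIRST(A C), process the symbols left to right:
Symbol A is a non-terminal. Add FIRST(A) \ {ε} = { 'a' }
A is nullable (ε ∈ FIRST(A)), continue to the next symbol.
Symbol C is a non-terminal. Add FIRST(C) \ {ε} = { 'd' }
C is not nullable (ε ∉ FIRST(C)), so stop here.
FIRST(A C) = { 'a', 'd' }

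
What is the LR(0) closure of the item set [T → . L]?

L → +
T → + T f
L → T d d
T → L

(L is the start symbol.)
Start with: [T → . L]
  [T → . L] has the dot before L: add [L → . +], [L → . T d d]
  [L → . T d d] has the dot before T: add [T → . + T f]
No further items can be added.

CLOSURE = { [L → . +], [L → . T d d], [T → . + T f], [T → . L] }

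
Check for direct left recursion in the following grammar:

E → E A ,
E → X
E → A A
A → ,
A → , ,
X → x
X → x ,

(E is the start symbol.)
Direct left recursion occurs when N → N α for some non-terminal N (the right-hand side begins with the left-hand side itself).

E → E A ,: LEFT RECURSIVE (starts with E)
E → X: starts with X
E → A A: starts with A
A → ,: starts with ','
A → , ,: starts with ','
X → x: starts with x
X → x ,: starts with x

The grammar has direct left recursion on: E.

Answer: Yes, E is left-recursive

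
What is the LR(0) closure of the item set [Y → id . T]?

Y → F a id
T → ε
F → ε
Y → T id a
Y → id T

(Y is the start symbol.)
{ [T → .], [Y → id . T] }

To compute CLOSURE, for each item [A → α.Bβ] where B is a non-terminal, add [B → .γ] for all productions B → γ; repeat for the newly added items until nothing changes.

Start with: [Y → id . T]
  [Y → id . T] has the dot before T: add [T → .]
No further items can be added.

CLOSURE = { [T → .], [Y → id . T] }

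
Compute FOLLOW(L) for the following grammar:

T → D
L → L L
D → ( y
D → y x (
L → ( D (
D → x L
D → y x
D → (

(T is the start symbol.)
To compute FOLLOW(L), find every occurrence of L on a right-hand side N → α L β: add FIRST(β) \ {ε}, and if β is empty or nullable also add FOLLOW(N). Iterate to a fixed point.

In L → L L: L is followed by L, add FIRST(L) \ {ε} = { '(' }
In L → L L: L is at the end; this adds FOLLOW(L) to itself — nothing new
In D → x L: L is at the end, add FOLLOW(D)

The FOLLOW sets referred to above (computed the same way, to a fixed point):
  FOLLOW(D) = { $, '(' }

Taking the union: FOLLOW(L) = { $, '(' }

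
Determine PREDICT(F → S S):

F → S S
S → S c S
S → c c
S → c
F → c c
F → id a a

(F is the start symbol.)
{ 'c' }

PREDICT(F → S S) = (FIRST(RHS) \ {ε}) ∪ (FOLLOW(F) if ε ∈ FIRST(RHS), i.e. RHS ⇒* ε)
FIRST(S) = { 'c' }
FIRST(S S) = { 'c' }
ε ∉ FIRST(S S), so FOLLOW(F) is not added.
PREDICT(F → S S) = { 'c' }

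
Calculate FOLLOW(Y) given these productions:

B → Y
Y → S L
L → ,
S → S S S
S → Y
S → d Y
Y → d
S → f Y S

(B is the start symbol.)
To compute FOLLOW(Y), find every occurrence of Y on a right-hand side N → α Y β: add FIRST(β) \ {ε}, and if β is empty or nullable also add FOLLOW(N). Iterate to a fixed point.

In B → Y: Y is at the end, add FOLLOW(B)
In S → Y: Y is at the end, add FOLLOW(S)
In S → d Y: Y is at the end, add FOLLOW(S)
In S → f Y S: Y is followed by S, add FIRST(S) \ {ε} = { 'd', 'f' }

The FOLLOW sets referred to above (computed the same way, to a fixed point):
  FOLLOW(B) = { $ }
  FOLLOW(S) = { ',', 'd', 'f' }

Taking the union: FOLLOW(Y) = { $, ',', 'd', 'f' }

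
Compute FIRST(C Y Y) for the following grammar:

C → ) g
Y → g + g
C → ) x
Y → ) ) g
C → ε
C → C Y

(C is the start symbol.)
{ ')', 'g' }

FIRST sets of the non-terminals involved (from the grammar, by fixed-point iteration):
  FIRST(C) = { ')', 'g', ε }
  FIRST(Y) = { ')', 'g' }

To compute FIRST(C Y Y), process the symbols left to right:
Symbol C is a non-terminal. Add FIRST(C) \ {ε} = { ')', 'g' }
C is nullable (ε ∈ FIRST(C)), continue to the next symbol.
Symbol Y is a non-terminal. Add FIRST(Y) \ {ε} = { ')', 'g' }
Y is not nullable (ε ∉ FIRST(Y)), so stop here.
FIRST(C Y Y) = { ')', 'g' }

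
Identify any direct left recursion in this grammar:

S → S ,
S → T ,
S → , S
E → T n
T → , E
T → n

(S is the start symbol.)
Yes, S is left-recursive

Direct left recursion occurs when N → N α for some non-terminal N (the right-hand side begins with the left-hand side itself).

S → S ,: LEFT RECURSIVE (starts with S)
S → T ,: starts with T
S → , S: starts with ','
E → T n: starts with T
T → , E: starts with ','
T → n: starts with n

The grammar has direct left recursion on: S.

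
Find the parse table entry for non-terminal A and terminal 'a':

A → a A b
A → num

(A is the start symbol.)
A → a A b

To find M[A, 'a'], we find productions for A where 'a' is in the predict set (PREDICT(N → α) = (FIRST(α) \ {ε}) ∪ (FOLLOW(N) if α ⇒* ε)).

A → a A b: PREDICT = { 'a' }
  'a' is in predict set, so this production goes in M[A, 'a']
A → num: PREDICT = { 'num' }

M[A, 'a'] = A → a A b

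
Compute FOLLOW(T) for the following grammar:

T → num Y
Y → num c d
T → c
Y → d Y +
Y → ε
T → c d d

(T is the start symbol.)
{ $ }

To compute FOLLOW(T), find every occurrence of T on a right-hand side N → α T β: add FIRST(β) \ {ε}, and if β is empty or nullable also add FOLLOW(N). Iterate to a fixed point.

T is the start symbol, so $ ∈ FOLLOW(T).
T does not occur on any right-hand side.

Taking the union: FOLLOW(T) = { $ }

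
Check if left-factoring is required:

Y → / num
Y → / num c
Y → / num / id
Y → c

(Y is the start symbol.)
Yes, Y has productions with common prefix '/ num'

Left-factoring is needed when two productions for the same non-terminal
share a common prefix on the right-hand side.

Productions for Y:
  Y → / num
  Y → / num c
  Y → / num / id
  Y → c

Found common prefix '/ num' in productions for Y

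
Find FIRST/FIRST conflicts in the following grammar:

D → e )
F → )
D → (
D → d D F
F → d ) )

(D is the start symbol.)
A FIRST/FIRST conflict occurs when two productions N → α and N → β for the same non-terminal have FIRST(α) ∩ FIRST(β) ≠ ∅ (with ε ∈ FIRST of a nullable right-hand side, so two nullable alternatives also conflict).

Productions for D:
  D → e ): FIRST = { 'e' }
  D → (: FIRST = { '(' }
  D → d D F: FIRST = { 'd' }
Productions for F:
  F → ): FIRST = { ')' }
  F → d ) ): FIRST = { 'd' }

All alternatives of each non-terminal have pairwise disjoint FIRST sets.

Answer: No FIRST/FIRST conflicts.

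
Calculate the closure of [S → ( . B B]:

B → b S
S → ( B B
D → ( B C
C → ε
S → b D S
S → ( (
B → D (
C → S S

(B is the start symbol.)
{ [B → . D (], [B → . b S], [D → . ( B C], [S → ( . B B] }

To compute CLOSURE, for each item [A → α.Bβ] where B is a non-terminal, add [B → .γ] for all productions B → γ; repeat for the newly added items until nothing changes.

Start with: [S → ( . B B]
  [S → ( . B B] has the dot before B: add [B → . b S], [B → . D (]
  [B → . D (] has the dot before D: add [D → . ( B C]
No further items can be added.

CLOSURE = { [B → . D (], [B → . b S], [D → . ( B C], [S → ( . B B] }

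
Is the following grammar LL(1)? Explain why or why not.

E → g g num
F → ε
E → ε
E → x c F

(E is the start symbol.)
Relevant sets:
  FOLLOW(E) = { $ }

For E:
  PREDICT(E → g g num) = { 'g' }
  PREDICT(E → ε) = { $ }
  PREDICT(E → x c F) = { 'x' }
F has a single production, so nothing to check there.

All predict sets are disjoint. The grammar IS LL(1).

Answer: Yes, the grammar is LL(1).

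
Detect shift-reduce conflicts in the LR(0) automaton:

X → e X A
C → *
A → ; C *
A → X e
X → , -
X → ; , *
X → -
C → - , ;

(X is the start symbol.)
A shift-reduce conflict occurs when an LR(0) state has both:
  - a complete (reduce) item [A → α .] (dot at the end), and
  - a shift item [B → β . c γ] (dot before a terminal).

Augment with X' → X and build the canonical LR(0) collection (I0 = CLOSURE({[X' → . X]}), then GOTO on every symbol after a dot until no new states appear). It has 20 states:
  I0: { [X → . , -], [X → . -], [X → . ; , *], [X → . e X A], [X' → . X] }  — shift
  I1: { [X → , . -] }  — shift
  I2: { [X → - .] }  — reduce
  I3: { [X → ; . , *] }  — shift
  I4: { [X' → X .] }  — accept
  I5: { [X → . , -], [X → . -], [X → . ; , *], [X → . e X A], [X → e . X A] }  — shift
  I6: { [A → . ; C *], [A → . X e], [X → . , -], [X → . -], [X → . ; , *], [X → . e X A], [X → e X . A] }  — shift
  I7: { [A → ; . C *], [C → . *], [C → . - , ;], [X → ; . , *] }  — shift
  I8: { [X → e X A .] }  — reduce
  I9: { [A → X . e] }  — shift
  I10: { [A → X e .] }  — reduce
  I11: { [C → * .] }  — reduce
  I12: { [X → ; , . *] }  — shift
  I13: { [C → - . , ;] }  — shift
  I14: { [A → ; C . *] }  — shift
  I15: { [A → ; C * .] }  — reduce
  I16: { [C → - , . ;] }  — shift
  I17: { [C → - , ; .] }  — reduce
  I18: { [X → ; , * .] }  — reduce
  I19: { [X → , - .] }  — reduce

No state contains both a complete item and a shift item.

Answer: No shift-reduce conflicts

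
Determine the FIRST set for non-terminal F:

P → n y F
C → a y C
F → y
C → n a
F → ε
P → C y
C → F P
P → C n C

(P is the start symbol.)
{ 'y', ε }

To compute FIRST(F), examine every production with F on the left-hand side, reading each right-hand side left to right until a non-nullable symbol is reached.

From F → y:
  - y is a terminal: add 'y' and stop
From F → ε:
  - ε-production, so ε ∈ FIRST(F)

Collecting: FIRST(F) = { 'y', ε }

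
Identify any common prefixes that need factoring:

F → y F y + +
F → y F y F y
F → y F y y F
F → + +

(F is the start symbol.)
Left-factoring is needed when two productions for the same non-terminal
share a common prefix on the right-hand side.

Productions for F:
  F → y F y + +
  F → y F y F y
  F → y F y y F
  F → + +

Found common prefix 'y F y' in productions for F

Answer: Yes, F has productions with common prefix 'y F y'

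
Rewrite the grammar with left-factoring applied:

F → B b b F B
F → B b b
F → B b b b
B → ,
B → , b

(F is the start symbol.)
F → B b b F'
F' → F B
F' → ε
F' → b
B → , B'
B' → ε
B' → b

Left-factoring transforms A → αβ₁ | αβ₂ into A → αA' and A' → β₁ | β₂
(α is the longest common prefix among the alternatives). Repeat until
no nonterminal has two alternatives with a common prefix.

Round 1: F has alternatives sharing prefix 'B b b'. Introduce F': F → B b b F'
  Add: F' → F B
  Add: F' → ε
  Add: F' → b

Round 2: B has alternatives sharing prefix ','. Introduce B': B → , B'
  Add: B' → ε
  Add: B' → b

No remaining common prefixes — done.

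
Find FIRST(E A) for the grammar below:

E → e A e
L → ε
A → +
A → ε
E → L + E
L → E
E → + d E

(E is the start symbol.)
{ '+', 'e' }

FIRST sets of the non-terminals involved (from the grammar, by fixed-point iteration):
  FIRST(E) = { '+', 'e' }

To compute FIRST(E A), process the symbols left to right:
Symbol E is a non-terminal. Add FIRST(E) \ {ε} = { '+', 'e' }
E is not nullable (ε ∉ FIRST(E)), so stop here.
FIRST(E A) = { '+', 'e' }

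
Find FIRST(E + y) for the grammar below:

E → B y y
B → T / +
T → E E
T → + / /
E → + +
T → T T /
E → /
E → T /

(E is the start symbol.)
{ '+', '/' }

FIRST sets of the non-terminals involved (from the grammar, by fixed-point iteration):
  FIRST(E) = { '+', '/' }

To compute FIRST(E + y), process the symbols left to right:
Symbol E is a non-terminal. Add FIRST(E) \ {ε} = { '+', '/' }
E is not nullable (ε ∉ FIRST(E)), so stop here.
FIRST(E + y) = { '+', '/' }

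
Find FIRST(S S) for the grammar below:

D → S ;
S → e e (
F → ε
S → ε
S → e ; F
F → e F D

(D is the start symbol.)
{ 'e', ε }

FIRST sets of the non-terminals involved (from the grammar, by fixed-point iteration):
  FIRST(S) = { 'e', ε }

To compute FIRST(S S), process the symbols left to right:
Symbol S is a non-terminal. Add FIRST(S) \ {ε} = { 'e' }
S is nullable (ε ∈ FIRST(S)), continue to the next symbol.
Symbol S is a non-terminal. Add FIRST(S) \ {ε} = { 'e' }
S is nullable (ε ∈ FIRST(S)), continue to the next symbol.
All symbols are nullable, so ε is in the result.
FIRST(S S) = { 'e', ε }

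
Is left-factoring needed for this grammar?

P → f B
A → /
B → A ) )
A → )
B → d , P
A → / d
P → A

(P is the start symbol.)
Yes, A has productions with common prefix '/'

Left-factoring is needed when two productions for the same non-terminal
share a common prefix on the right-hand side.

Productions for P:
  P → f B
  P → A
Productions for A:
  A → /
  A → )
  A → / d
Productions for B:
  B → A ) )
  B → d , P

Found common prefix '/' in productions for A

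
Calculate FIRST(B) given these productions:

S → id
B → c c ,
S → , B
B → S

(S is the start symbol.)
{ ',', 'c', 'id' }

To compute FIRST(B), examine every production with B on the left-hand side, reading each right-hand side left to right until a non-nullable symbol is reached.

FIRST sets of the other non-terminals involved (by the same procedure, iterated to a fixed point):
  FIRST(S) = { ',', 'id' }

From B → c c ,:
  - c is a terminal: add 'c' and stop
From B → S:
  - S is a non-terminal: add FIRST(S) \ {ε} = { ',', 'id' }
    S is not nullable, so stop

Collecting: FIRST(B) = { ',', 'c', 'id' }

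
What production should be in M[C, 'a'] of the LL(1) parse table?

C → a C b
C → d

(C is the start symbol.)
To find M[C, 'a'], we find productions for C where 'a' is in the predict set (PREDICT(N → α) = (FIRST(α) \ {ε}) ∪ (FOLLOW(N) if α ⇒* ε)).

C → a C b: PREDICT = { 'a' }
  'a' is in predict set, so this production goes in M[C, 'a']
C → d: PREDICT = { 'd' }

M[C, 'a'] = C → a C b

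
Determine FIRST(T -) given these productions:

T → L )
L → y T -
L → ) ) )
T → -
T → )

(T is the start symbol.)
FIRST sets of the non-terminals involved (from the grammar, by fixed-point iteration):
  FIRST(T) = { ')', '-', 'y' }

To compute FIRST(T -), process the symbols left to right:
Symbol T is a non-terminal. Add FIRST(T) \ {ε} = { ')', '-', 'y' }
T is not nullable (ε ∉ FIRST(T)), so stop here.
FIRST(T -) = { ')', '-', 'y' }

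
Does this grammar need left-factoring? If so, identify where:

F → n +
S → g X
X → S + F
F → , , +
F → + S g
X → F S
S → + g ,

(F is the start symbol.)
No, left-factoring is not needed

Left-factoring is needed when two productions for the same non-terminal
share a common prefix on the right-hand side.

Productions for F:
  F → n +
  F → , , +
  F → + S g
Productions for S:
  S → g X
  S → + g ,
Productions for X:
  X → S + F
  X → F S

No common prefixes found.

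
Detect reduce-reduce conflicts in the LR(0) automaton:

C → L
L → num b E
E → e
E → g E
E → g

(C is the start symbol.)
A reduce-reduce conflict occurs when an LR(0) state has two complete items [A → α .] and [B → β .] — both call for a reduction, and with no lookahead the parser cannot choose between them.

Augment with C' → C and build the canonical LR(0) collection (I0 = CLOSURE({[C' → . C]}), then GOTO on every symbol after a dot until no new states appear). It has 9 states:
  I0: { [C → . L], [C' → . C], [L → . num b E] }  — shift
  I1: { [C' → C .] }  — accept
  I2: { [C → L .] }  — reduce
  I3: { [L → num . b E] }  — shift
  I4: { [E → . e], [E → . g E], [E → . g], [L → num b . E] }  — shift
  I5: { [L → num b E .] }  — reduce
  I6: { [E → e .] }  — reduce
  I7: { [E → . e], [E → . g E], [E → . g], [E → g . E], [E → g .] }  — shift, reduce
  I8: { [E → g E .] }  — reduce

No state contains more than one complete item.

Answer: No reduce-reduce conflicts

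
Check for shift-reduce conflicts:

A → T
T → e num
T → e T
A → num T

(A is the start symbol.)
Augment with A' → A and build the canonical LR(0) collection (I0 = CLOSURE({[A' → . A]}), then GOTO on every symbol after a dot until no new states appear). It has 8 states:
  I0: { [A → . T], [A → . num T], [A' → . A], [T → . e T], [T → . e num] }  — shift
  I1: { [A' → A .] }  — accept
  I2: { [A → T .] }  — reduce
  I3: { [T → . e T], [T → . e num], [T → e . T], [T → e . num] }  — shift
  I4: { [A → num . T], [T → . e T], [T → . e num] }  — shift
  I5: { [A → num T .] }  — reduce
  I6: { [T → e T .] }  — reduce
  I7: { [T → e num .] }  — reduce

No state contains both a complete item and a shift item.

Answer: No shift-reduce conflicts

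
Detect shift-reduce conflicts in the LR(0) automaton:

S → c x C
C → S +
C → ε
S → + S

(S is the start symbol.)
Augment with S' → S and build the canonical LR(0) collection (I0 = CLOSURE({[S' → . S]}), then GOTO on every symbol after a dot until no new states appear). It has 9 states:
  I0: { [S → . + S], [S → . c x C], [S' → . S] }  — shift
  I1: { [S → + . S], [S → . + S], [S → . c x C] }  — shift
  I2: { [S' → S .] }  — accept
  I3: { [S → c . x C] }  — shift
  I4: { [C → . S +], [C → .], [S → . + S], [S → . c x C], [S → c x . C] }  — shift, reduce
  I5: { [S → c x C .] }  — reduce
  I6: { [C → S . +] }  — shift
  I7: { [C → S + .] }  — reduce
  I8: { [S → + S .] }  — reduce

I4 contains reduce item [C → .] and shift items [S → . + S], [S → . c x C] — shift-reduce conflict.

Answer: Yes — I4: [C → .] vs [S → . + S]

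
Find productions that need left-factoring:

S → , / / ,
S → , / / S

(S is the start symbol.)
Left-factoring is needed when two productions for the same non-terminal
share a common prefix on the right-hand side.

Productions for S:
  S → , / / ,
  S → , / / S

Found common prefix ', / /' in productions for S

Answer: Yes, S has productions with common prefix ', / /'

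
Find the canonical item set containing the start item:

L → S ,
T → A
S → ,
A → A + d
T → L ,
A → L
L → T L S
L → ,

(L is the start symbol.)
{ [A → . A + d], [A → . L], [L → . ,], [L → . S ,], [L → . T L S], [L' → . L], [S → . ,], [T → . A], [T → . L ,] }

First, augment the grammar with L' → L
I₀ = CLOSURE({ [L' → . L] }):
  [L' → . L] has the dot before L: add [L → . S ,], [L → . T L S], [L → . ,]
  [L → . S ,] has the dot before S: add [S → . ,]
  [L → . T L S] has the dot before T: add [T → . A], [T → . L ,]
  [T → . A] has the dot before A: add [A → . A + d], [A → . L]
No further items can be added.

I₀ = { [A → . A + d], [A → . L], [L → . ,], [L → . S ,], [L → . T L S], [L' → . L], [S → . ,], [T → . A], [T → . L ,] }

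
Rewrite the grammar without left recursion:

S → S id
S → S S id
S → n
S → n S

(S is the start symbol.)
S is directly left-recursive. The standard transformation for
  A → A α₁ | ... | A α_m | β₁ | ... | β_n
is
  A  → β₁ A' | ... | β_n A'
  A' → α₁ A' | ... | α_m A' | ε

S → n becomes S → n S'
S → n S becomes S → n S S'
S → S id becomes S' → id S'
S → S S id becomes S' → S id S'
Add S' → ε

Resulting grammar:
S → n S'
S → n S S'
S' → id S'
S' → S id S'
S' → ε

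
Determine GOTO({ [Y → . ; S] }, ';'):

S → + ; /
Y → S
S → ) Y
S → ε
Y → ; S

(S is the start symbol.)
{ [S → . ) Y], [S → . + ; /], [S → .], [Y → ; . S] }

GOTO(I, ';') = CLOSURE({ [A → αX.β] : [A → α.Xβ] ∈ I, X = ';' })

Items with dot before ';', with the dot advanced:
  [Y → . ; S] → [Y → ; . S]
Closure of the advanced items:
  [Y → ; . S] has the dot before S: add [S → . + ; /], [S → . ) Y], [S → .]

GOTO = { [S → . ) Y], [S → . + ; /], [S → .], [Y → ; . S] }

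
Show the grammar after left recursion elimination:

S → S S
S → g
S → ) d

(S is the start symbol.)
S is directly left-recursive. The standard transformation for
  A → A α₁ | ... | A α_m | β₁ | ... | β_n
is
  A  → β₁ A' | ... | β_n A'
  A' → α₁ A' | ... | α_m A' | ε

S → g becomes S → g S'
S → ) d becomes S → ) d S'
S → S S becomes S' → S S'
Add S' → ε

Resulting grammar:
S → g S'
S → ) d S'
S' → S S'
S' → ε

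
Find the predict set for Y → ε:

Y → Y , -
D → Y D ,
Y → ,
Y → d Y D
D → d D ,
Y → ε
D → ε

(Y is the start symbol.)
PREDICT(Y → ε) = (FIRST(RHS) \ {ε}) ∪ (FOLLOW(Y) if ε ∈ FIRST(RHS), i.e. RHS ⇒* ε)
The right-hand side is ε (FIRST(ε) = { ε }), so the predict set is FOLLOW(Y) = { $, ',', 'd' }
PREDICT(Y → ε) = { $, ',', 'd' }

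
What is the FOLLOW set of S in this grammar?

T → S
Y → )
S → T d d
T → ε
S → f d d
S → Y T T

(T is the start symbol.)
In T → S: S is at the end, add FOLLOW(T)

The FOLLOW sets referred to above (computed the same way, to a fixed point):
  FOLLOW(T) = { $, ')', 'd', 'f' }

Taking the union: FOLLOW(S) = { $, ')', 'd', 'f' }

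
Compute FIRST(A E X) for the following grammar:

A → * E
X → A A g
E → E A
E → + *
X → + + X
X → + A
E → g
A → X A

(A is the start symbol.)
FIRST sets of the non-terminals involved (from the grammar, by fixed-point iteration):
  FIRST(A) = { '*', '+' }

To compute FIRST(A E X), process the symbols left to right:
Symbol A is a non-terminal. Add FIRST(A) \ {ε} = { '*', '+' }
A is not nullable (ε ∉ FIRST(A)), so stop here.
FIRST(A E X) = { '*', '+' }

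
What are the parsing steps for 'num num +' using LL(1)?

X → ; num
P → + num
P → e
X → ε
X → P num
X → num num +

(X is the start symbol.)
LL(1) parsing maintains a stack (initially the start symbol over $) and the input. At each step: if the stack top is a terminal, match it against the current input token; if it is a non-terminal N, replace it with the RHS of M[N, lookahead] (the unique production whose predict set contains the lookahead).

Stack is shown with the top on the left.

Stack        Input        Action
--------------------------------
X $          num num + $  output X → num num +
num num + $  num num + $  match 'num'
num + $      num + $      match 'num'
+ $          + $          match '+'
$            $            accept

The string is accepted.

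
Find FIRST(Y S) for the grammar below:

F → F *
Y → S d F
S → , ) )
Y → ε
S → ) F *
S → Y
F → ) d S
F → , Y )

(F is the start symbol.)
{ ')', ',', 'd', ε }

FIRST sets of the non-terminals involved (from the grammar, by fixed-point iteration):
  FIRST(Y) = { ')', ',', 'd', ε }
  FIRST(S) = { ')', ',', 'd', ε }

To compute FIRST(Y S), process the symbols left to right:
Symbol Y is a non-terminal. Add FIRST(Y) \ {ε} = { ')', ',', 'd' }
Y is nullable (ε ∈ FIRST(Y)), continue to the next symbol.
Symbol S is a non-terminal. Add FIRST(S) \ {ε} = { ')', ',', 'd' }
S is nullable (ε ∈ FIRST(S)), continue to the next symbol.
All symbols are nullable, so ε is in the result.
FIRST(Y S) = { ')', ',', 'd', ε }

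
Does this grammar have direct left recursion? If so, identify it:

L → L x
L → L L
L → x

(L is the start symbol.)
Yes, L is left-recursive

L → L x: LEFT RECURSIVE (starts with L)
L → L L: LEFT RECURSIVE (starts with L)
L → x: starts with x

The grammar has direct left recursion on: L.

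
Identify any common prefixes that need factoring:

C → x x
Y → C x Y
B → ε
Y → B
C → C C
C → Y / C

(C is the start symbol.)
Left-factoring is needed when two productions for the same non-terminal
share a common prefix on the right-hand side.

Productions for C:
  C → x x
  C → C C
  C → Y / C
Productions for Y:
  Y → C x Y
  Y → B

No common prefixes found.

Answer: No, left-factoring is not needed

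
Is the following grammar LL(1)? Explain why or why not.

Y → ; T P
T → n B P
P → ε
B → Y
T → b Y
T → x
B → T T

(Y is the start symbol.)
Yes, the grammar is LL(1).

A grammar is LL(1) if for each non-terminal N with multiple productions, the predict sets of those productions are pairwise disjoint, where PREDICT(N → α) = (FIRST(α) \ {ε}) ∪ (FOLLOW(N) if α ⇒* ε).

Relevant sets:
  FIRST(Y) = { ';' }
  FIRST(T) = { 'b', 'n', 'x' }

For T:
  PREDICT(T → n B P) = { 'n' }
  PREDICT(T → b Y) = { 'b' }
  PREDICT(T → x) = { 'x' }
For B:
  PREDICT(B → Y) = { ';' }
  PREDICT(B → T T) = { 'b', 'n', 'x' }
Y, P have a single production, so nothing to check there.

All predict sets are disjoint. The grammar IS LL(1).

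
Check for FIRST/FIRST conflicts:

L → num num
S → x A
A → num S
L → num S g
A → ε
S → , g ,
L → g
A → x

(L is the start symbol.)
A FIRST/FIRST conflict occurs when two productions N → α and N → β for the same non-terminal have FIRST(α) ∩ FIRST(β) ≠ ∅ (with ε ∈ FIRST of a nullable right-hand side, so two nullable alternatives also conflict).

Productions for L:
  L → num num: FIRST = { 'num' }
  L → num S g: FIRST = { 'num' }
  L → g: FIRST = { 'g' }
Productions for S:
  S → x A: FIRST = { 'x' }
  S → , g ,: FIRST = { ',' }
Productions for A:
  A → num S: FIRST = { 'num' }
  A → ε: FIRST = { ε }
  A → x: FIRST = { 'x' }

Conflict for L: L → num num and L → num S g
  Overlap: { 'num' }

Answer: Yes. L → num num / L → num S g on { 'num' }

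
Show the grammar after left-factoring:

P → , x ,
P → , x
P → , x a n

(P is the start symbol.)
Left-factoring transforms A → αβ₁ | αβ₂ into A → αA' and A' → β₁ | β₂
(α is the longest common prefix among the alternatives). Repeat until
no nonterminal has two alternatives with a common prefix.

Round 1: P has alternatives sharing prefix ', x'. Introduce P': P → , x P'
  Add: P' → ,
  Add: P' → ε
  Add: P' → a n

No remaining common prefixes — done.

Resulting grammar:
P → , x P'
P' → ,
P' → ε
P' → a n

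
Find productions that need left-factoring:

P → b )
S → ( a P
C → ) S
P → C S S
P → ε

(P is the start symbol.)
Left-factoring is needed when two productions for the same non-terminal
share a common prefix on the right-hand side.

Productions for P:
  P → b )
  P → C S S
  P → ε

No common prefixes found.

Answer: No, left-factoring is not needed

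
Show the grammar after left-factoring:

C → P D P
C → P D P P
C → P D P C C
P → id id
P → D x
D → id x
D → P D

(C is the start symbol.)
Left-factoring transforms A → αβ₁ | αβ₂ into A → αA' and A' → β₁ | β₂
(α is the longest common prefix among the alternatives). Repeat until
no nonterminal has two alternatives with a common prefix.

Round 1: C has alternatives sharing prefix 'P D P'. Introduce C': C → P D P C'
  Add: C' → ε
  Add: C' → P
  Add: C' → C C

No remaining common prefixes — done.

Resulting grammar:
C → P D P C'
C' → ε
C' → P
C' → C C
P → id id
P → D x
D → id x
D → P D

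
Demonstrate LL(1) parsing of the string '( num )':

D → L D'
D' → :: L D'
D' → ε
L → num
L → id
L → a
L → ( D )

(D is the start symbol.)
Stack is shown with the top on the left.

Stack          Input      Action
--------------------------------
D $            ( num ) $  output D → L D'
L D' $         ( num ) $  output L → ( D )
( D ) D' $     ( num ) $  match '('
D ) D' $       num ) $    output D → L D'
L D' ) D' $    num ) $    output L → num
num D' ) D' $  num ) $    match 'num'
D' ) D' $      ) $        output D' → ε
) D' $         ) $        match ')'
D' $           $          output D' → ε
$              $          accept

The string is accepted.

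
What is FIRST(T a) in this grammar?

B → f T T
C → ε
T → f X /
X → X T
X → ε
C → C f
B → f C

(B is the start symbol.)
FIRST sets of the non-terminals involved (from the grammar, by fixed-point iteration):
  FIRST(T) = { 'f' }

To compute FIRST(T a), process the symbols left to right:
Symbol T is a non-terminal. Add FIRST(T) \ {ε} = { 'f' }
T is not nullable (ε ∉ FIRST(T)), so stop here.
FIRST(T a) = { 'f' }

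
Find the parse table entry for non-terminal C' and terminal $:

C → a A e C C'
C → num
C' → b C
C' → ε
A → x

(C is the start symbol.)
To find M[C', $], we find productions for C' where $ is in the predict set (PREDICT(N → α) = (FIRST(α) \ {ε}) ∪ (FOLLOW(N) if α ⇒* ε)).

Relevant sets:
  FOLLOW(C') = { $, 'b' }

C' → b C: PREDICT = { 'b' }
C' → ε: PREDICT = { $, 'b' }
  $ is in predict set, so this production goes in M[C', $]

M[C', $] = C' → ε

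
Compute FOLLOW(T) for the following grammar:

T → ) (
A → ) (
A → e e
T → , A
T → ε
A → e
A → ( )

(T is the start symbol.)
{ $ }

T is the start symbol, so $ ∈ FOLLOW(T).
T does not occur on any right-hand side.

Taking the union: FOLLOW(T) = { $ }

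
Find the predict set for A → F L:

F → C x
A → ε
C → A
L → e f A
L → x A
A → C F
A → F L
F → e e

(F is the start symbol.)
{ 'e', 'x' }

PREDICT(A → F L) = (FIRST(RHS) \ {ε}) ∪ (FOLLOW(A) if ε ∈ FIRST(RHS), i.e. RHS ⇒* ε)
FIRST(F) = { 'e', 'x' }
FIRST(F L) = { 'e', 'x' }
ε ∉ FIRST(F L), so FOLLOW(A) is not added.
PREDICT(A → F L) = { 'e', 'x' }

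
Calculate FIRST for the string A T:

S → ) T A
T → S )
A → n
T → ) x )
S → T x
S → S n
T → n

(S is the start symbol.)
{ 'n' }

FIRST sets of the non-terminals involved (from the grammar, by fixed-point iteration):
  FIRST(A) = { 'n' }

To compute FIRST(A T), process the symbols left to right:
Symbol A is a non-terminal. Add FIRST(A) \ {ε} = { 'n' }
A is not nullable (ε ∉ FIRST(A)), so stop here.
FIRST(A T) = { 'n' }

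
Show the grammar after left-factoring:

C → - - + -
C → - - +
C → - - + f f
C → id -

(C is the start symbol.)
C → - - + C'
C' → -
C' → ε
C' → f f
C → id -

Left-factoring transforms A → αβ₁ | αβ₂ into A → αA' and A' → β₁ | β₂
(α is the longest common prefix among the alternatives). Repeat until
no nonterminal has two alternatives with a common prefix.

Round 1: C has alternatives sharing prefix '- - +'. Introduce C': C → - - + C'
  Add: C' → -
  Add: C' → ε
  Add: C' → f f

No remaining common prefixes — done.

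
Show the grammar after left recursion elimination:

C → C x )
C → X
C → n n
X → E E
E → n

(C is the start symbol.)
C → X C'
C → n n C'
C' → x ) C'
C' → ε
X → E E
E → n

C is directly left-recursive. The standard transformation for
  A → A α₁ | ... | A α_m | β₁ | ... | β_n
is
  A  → β₁ A' | ... | β_n A'
  A' → α₁ A' | ... | α_m A' | ε

C → X becomes C → X C'
C → n n becomes C → n n C'
C → C x ) becomes C' → x ) C'
Add C' → ε

Productions for other non-terminals are unchanged:
  X → E E
  E → n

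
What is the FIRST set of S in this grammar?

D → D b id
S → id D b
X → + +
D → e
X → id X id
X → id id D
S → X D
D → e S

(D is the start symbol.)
To compute FIRST(S), examine every production with S on the left-hand side, reading each right-hand side left to right until a non-nullable symbol is reached.

FIRST sets of the other non-terminals involved (by the same procedure, iterated to a fixed point):
  FIRST(X) = { '+', 'id' }

From S → id D b:
  - id is a terminal: add 'id' and stop
From S → X D:
  - X is a non-terminal: add FIRST(X) \ {ε} = { '+', 'id' }
    X is not nullable, so stop

Collecting: FIRST(S) = { '+', 'id' }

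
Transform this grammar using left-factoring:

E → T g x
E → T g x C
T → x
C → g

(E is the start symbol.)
Left-factoring transforms A → αβ₁ | αβ₂ into A → αA' and A' → β₁ | β₂
(α is the longest common prefix among the alternatives). Repeat until
no nonterminal has two alternatives with a common prefix.

Round 1: E has alternatives sharing prefix 'T g x'. Introduce E': E → T g x E'
  Add: E' → ε
  Add: E' → C

No remaining common prefixes — done.

Resulting grammar:
E → T g x E'
E' → ε
E' → C
T → x
C → g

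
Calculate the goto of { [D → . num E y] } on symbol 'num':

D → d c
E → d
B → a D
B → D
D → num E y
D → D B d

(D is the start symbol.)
{ [D → num . E y], [E → . d] }

GOTO(I, 'num') = CLOSURE({ [A → αX.β] : [A → α.Xβ] ∈ I, X = 'num' })

Items with dot before 'num', with the dot advanced:
  [D → . num E y] → [D → num . E y]
Closure of the advanced items:
  [D → num . E y] has the dot before E: add [E → . d]

GOTO = { [D → num . E y], [E → . d] }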